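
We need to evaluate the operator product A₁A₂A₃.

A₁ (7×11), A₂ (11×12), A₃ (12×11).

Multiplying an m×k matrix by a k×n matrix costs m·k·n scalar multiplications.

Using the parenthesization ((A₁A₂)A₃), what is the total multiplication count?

(A₁A₂): 7×11 by 11×12 → 7×12, cost 7·11·12 = 924
((A₁A₂)A₃): 7×12 by 12×11 → 7×11, cost 7·12·11 = 924; cumulative 1848
Total: 1848 scalar multiplications.

1848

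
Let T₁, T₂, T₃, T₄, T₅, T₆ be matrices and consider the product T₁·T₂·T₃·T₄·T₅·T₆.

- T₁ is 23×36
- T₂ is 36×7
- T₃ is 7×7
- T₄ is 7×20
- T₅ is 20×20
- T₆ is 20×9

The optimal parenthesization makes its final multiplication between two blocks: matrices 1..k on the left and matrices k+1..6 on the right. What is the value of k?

2

Adjacent pairs: T₁T₂ = 23·36·7 = 5796; T₂T₃ = 36·7·7 = 1764; T₃T₄ = 7·7·20 = 980; T₄T₅ = 7·20·20 = 2800; T₅T₆ = 20·20·9 = 3600.
Length 3: T₁..T₃: k=1: 0+1764+23·36·7=7560; k=2: 5796+0+23·7·7=6923 → min 6923 | T₂..T₄: k=2: 0+980+36·7·20=6020; k=3: 1764+0+36·7·20=6804 → min 6020 | T₃..T₅: k=3: 0+2800+7·7·20=3780; k=4: 980+0+7·20·20=3780 → min 3780 | T₄..T₆: k=4: 0+3600+7·20·9=4860; k=5: 2800+0+7·20·9=4060 → min 4060.
Length 4: T₁..T₄: k=1: 0+6020+23·36·20=22580; k=2: 5796+980+23·7·20=9996; k=3: 6923+0+23·7·20=10143 → min 9996 | T₂..T₅: k=2: 0+3780+36·7·20=8820; k=3: 1764+2800+36·7·20=9604; k=4: 6020+0+36·20·20=20420 → min 8820 | T₃..T₆: k=3: 0+4060+7·7·9=4501; k=4: 980+3600+7·20·9=5840; k=5: 3780+0+7·20·9=5040 → min 4501.
Length 5: T₁..T₅: k=1: 0+8820+23·36·20=25380; k=2: 5796+3780+23·7·20=12796; k=3: 6923+2800+23·7·20=12943; k=4: 9996+0+23·20·20=19196 → min 12796 | T₂..T₆: k=2: 0+4501+36·7·9=6769; k=3: 1764+4060+36·7·9=8092; k=4: 6020+3600+36·20·9=16100; k=5: 8820+0+36·20·9=15300 → min 6769.
Top-level splits: k=1: (T₁..T₁)·(T₂..T₆) → 0+6769+23·36·9 = 14221; k=2: (T₁..T₂)·(T₃..T₆) → 5796+4501+23·7·9 = 11746; k=3: (T₁..T₃)·(T₄..T₆) → 6923+4060+23·7·9 = 12432; k=4: (T₁..T₄)·(T₅..T₆) → 9996+3600+23·20·9 = 17736; k=5: (T₁..T₅)·(T₆..T₆) → 12796+0+23·20·9 = 16936.
Best split is after T₂, i.e. k = 2.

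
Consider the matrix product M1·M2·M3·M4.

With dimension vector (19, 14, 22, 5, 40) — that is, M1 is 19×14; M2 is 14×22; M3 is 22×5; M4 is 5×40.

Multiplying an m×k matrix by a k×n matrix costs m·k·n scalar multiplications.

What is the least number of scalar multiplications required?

Adjacent pairs: M1M2 = 19·14·22 = 5852; M2M3 = 14·22·5 = 1540; M3M4 = 22·5·40 = 4400.
Length 3: M1..M3: k=1: 0+1540+19·14·5=2870; k=2: 5852+0+19·22·5=7942 → min 2870 | M2..M4: k=2: 0+4400+14·22·40=16720; k=3: 1540+0+14·5·40=4340 → min 4340.
Length 4: M1..M4: k=1: 0+4340+19·14·40=14980; k=2: 5852+4400+19·22·40=26972; k=3: 2870+0+19·5·40=6670 → min 6670.
Optimal order: ((M1·(M2·M3))·M4) with cost 6670.

6670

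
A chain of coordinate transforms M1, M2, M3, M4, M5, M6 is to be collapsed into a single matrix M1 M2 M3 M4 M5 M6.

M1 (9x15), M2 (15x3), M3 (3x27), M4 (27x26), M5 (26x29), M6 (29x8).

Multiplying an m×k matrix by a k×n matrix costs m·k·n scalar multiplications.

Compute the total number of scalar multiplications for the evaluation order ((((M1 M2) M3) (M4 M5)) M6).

(M1 M2): 9×15 by 15×3 → 9×3, cost 9·15·3 = 405
((M1 M2) M3): 9×3 by 3×27 → 9×27, cost 9·3·27 = 729; cumulative 1134
(M4 M5): 27×26 by 26×29 → 27×29, cost 27·26·29 = 20358
(((M1 M2) M3) (M4 M5)): 9×27 by 27×29 → 9×29, cost 9·27·29 = 7047; cumulative 28539
((((M1 M2) M3) (M4 M5)) M6): 9×29 by 29×8 → 9×8, cost 9·29·8 = 2088; cumulative 30627
Total: 30627 scalar multiplications.

30627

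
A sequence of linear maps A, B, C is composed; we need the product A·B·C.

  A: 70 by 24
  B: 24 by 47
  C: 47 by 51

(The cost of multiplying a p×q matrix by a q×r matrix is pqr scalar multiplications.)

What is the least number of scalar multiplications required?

143208

Order (A·(B·C)): (B·C): 24×47 by 47×51 → 24×51, cost 24·47·51 = 57528; (A·(B·C)): 70×24 by 24×51 → 70×51, cost 70·24·51 = 85680; cumulative 143208. Total 143208.
Order ((A·B)·C): (A·B): 70×24 by 24×47 → 70×47, cost 70·24·47 = 78960; ((A·B)·C): 70×47 by 47×51 → 70×51, cost 70·47·51 = 167790; cumulative 246750. Total 246750.
Minimum: 143208.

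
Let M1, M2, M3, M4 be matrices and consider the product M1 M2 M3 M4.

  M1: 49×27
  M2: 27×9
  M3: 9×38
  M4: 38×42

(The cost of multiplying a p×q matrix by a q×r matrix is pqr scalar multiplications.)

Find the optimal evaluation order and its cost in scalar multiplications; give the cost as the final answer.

44793

Adjacent pairs: M1M2 = 49·27·9 = 11907; M2M3 = 27·9·38 = 9234; M3M4 = 9·38·42 = 14364.
Length 3: M1..M3: k=1: 0+9234+49·27·38=59508; k=2: 11907+0+49·9·38=28665 → min 28665 | M2..M4: k=2: 0+14364+27·9·42=24570; k=3: 9234+0+27·38·42=52326 → min 24570.
Length 4: M1..M4: k=1: 0+24570+49·27·42=80136; k=2: 11907+14364+49·9·42=44793; k=3: 28665+0+49·38·42=106869 → min 44793.
Optimal parenthesization: ((M1 M2) (M3 M4)) with cost 44793.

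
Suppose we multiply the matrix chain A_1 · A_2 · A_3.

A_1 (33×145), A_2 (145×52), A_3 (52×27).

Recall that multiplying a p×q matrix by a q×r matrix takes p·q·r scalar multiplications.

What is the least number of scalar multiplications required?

295152

Order (A_1 · (A_2 · A_3)): (A_2 · A_3): 145×52 by 52×27 → 145×27, cost 145·52·27 = 203580; (A_1 · (A_2 · A_3)): 33×145 by 145×27 → 33×27, cost 33·145·27 = 129195; cumulative 332775. Total 332775.
Order ((A_1 · A_2) · A_3): (A_1 · A_2): 33×145 by 145×52 → 33×52, cost 33·145·52 = 248820; ((A_1 · A_2) · A_3): 33×52 by 52×27 → 33×27, cost 33·52·27 = 46332; cumulative 295152. Total 295152.
Minimum: 295152.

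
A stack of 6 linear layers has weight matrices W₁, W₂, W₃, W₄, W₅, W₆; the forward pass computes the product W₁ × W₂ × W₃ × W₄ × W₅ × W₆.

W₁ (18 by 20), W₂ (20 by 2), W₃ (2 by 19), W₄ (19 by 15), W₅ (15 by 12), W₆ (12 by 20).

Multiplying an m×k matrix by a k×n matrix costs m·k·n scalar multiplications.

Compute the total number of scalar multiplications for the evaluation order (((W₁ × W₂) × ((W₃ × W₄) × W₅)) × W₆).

(W₁ × W₂): 18×20 by 20×2 → 18×2, cost 18·20·2 = 720
(W₃ × W₄): 2×19 by 19×15 → 2×15, cost 2·19·15 = 570
((W₃ × W₄) × W₅): 2×15 by 15×12 → 2×12, cost 2·15·12 = 360; cumulative 930
((W₁ × W₂) × ((W₃ × W₄) × W₅)): 18×2 by 2×12 → 18×12, cost 18·2·12 = 432; cumulative 2082
(((W₁ × W₂) × ((W₃ × W₄) × W₅)) × W₆): 18×12 by 12×20 → 18×20, cost 18·12·20 = 4320; cumulative 6402
Total: 6402 scalar multiplications.

6402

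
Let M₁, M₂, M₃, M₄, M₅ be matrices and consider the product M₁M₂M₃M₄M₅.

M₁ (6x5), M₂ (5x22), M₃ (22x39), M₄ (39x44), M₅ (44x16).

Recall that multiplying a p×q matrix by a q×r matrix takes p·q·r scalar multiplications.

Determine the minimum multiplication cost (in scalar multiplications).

Adjacent pairs: M₁M₂ = 6·5·22 = 660; M₂M₃ = 5·22·39 = 4290; M₃M₄ = 22·39·44 = 37752; M₄M₅ = 39·44·16 = 27456.
Length 3: M₁..M₃: k=1: 0+4290+6·5·39=5460; k=2: 660+0+6·22·39=5808 → min 5460 | M₂..M₄: k=2: 0+37752+5·22·44=42592; k=3: 4290+0+5·39·44=12870 → min 12870 | M₃..M₅: k=3: 0+27456+22·39·16=41184; k=4: 37752+0+22·44·16=53240 → min 41184.
Length 4: M₁..M₄: k=1: 0+12870+6·5·44=14190; k=2: 660+37752+6·22·44=44220; k=3: 5460+0+6·39·44=15756 → min 14190 | M₂..M₅: k=2: 0+41184+5·22·16=42944; k=3: 4290+27456+5·39·16=34866; k=4: 12870+0+5·44·16=16390 → min 16390.
Length 5: M₁..M₅: k=1: 0+16390+6·5·16=16870; k=2: 660+41184+6·22·16=43956; k=3: 5460+27456+6·39·16=36660; k=4: 14190+0+6·44·16=18414 → min 16870.
Optimal order: (M₁(((M₂M₃)M₄)M₅)) with cost 16870.

16870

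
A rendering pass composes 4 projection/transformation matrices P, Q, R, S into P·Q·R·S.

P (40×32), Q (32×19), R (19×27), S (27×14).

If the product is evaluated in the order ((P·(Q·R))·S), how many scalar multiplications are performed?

(Q·R): 32×19 by 19×27 → 32×27, cost 32·19·27 = 16416
(P·(Q·R)): 40×32 by 32×27 → 40×27, cost 40·32·27 = 34560; cumulative 50976
((P·(Q·R))·S): 40×27 by 27×14 → 40×14, cost 40·27·14 = 15120; cumulative 66096
Total: 66096 scalar multiplications.

66096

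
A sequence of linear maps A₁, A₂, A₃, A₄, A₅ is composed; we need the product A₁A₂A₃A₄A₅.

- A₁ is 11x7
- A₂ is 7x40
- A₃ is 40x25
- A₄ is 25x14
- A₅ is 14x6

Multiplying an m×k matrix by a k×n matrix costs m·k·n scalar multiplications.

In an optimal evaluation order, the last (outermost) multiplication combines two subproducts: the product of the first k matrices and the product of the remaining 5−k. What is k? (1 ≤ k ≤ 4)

Adjacent pairs: A₁A₂ = 11·7·40 = 3080; A₂A₃ = 7·40·25 = 7000; A₃A₄ = 40·25·14 = 14000; A₄A₅ = 25·14·6 = 2100.
Length 3: A₁..A₃: k=1: 0+7000+11·7·25=8925; k=2: 3080+0+11·40·25=14080 → min 8925 | A₂..A₄: k=2: 0+14000+7·40·14=17920; k=3: 7000+0+7·25·14=9450 → min 9450 | A₃..A₅: k=3: 0+2100+40·25·6=8100; k=4: 14000+0+40·14·6=17360 → min 8100.
Length 4: A₁..A₄: k=1: 0+9450+11·7·14=10528; k=2: 3080+14000+11·40·14=23240; k=3: 8925+0+11·25·14=12775 → min 10528 | A₂..A₅: k=2: 0+8100+7·40·6=9780; k=3: 7000+2100+7·25·6=10150; k=4: 9450+0+7·14·6=10038 → min 9780.
Top-level splits: k=1: (A₁..A₁)·(A₂..A₅) → 0+9780+11·7·6 = 10242; k=2: (A₁..A₂)·(A₃..A₅) → 3080+8100+11·40·6 = 13820; k=3: (A₁..A₃)·(A₄..A₅) → 8925+2100+11·25·6 = 12675; k=4: (A₁..A₄)·(A₅..A₅) → 10528+0+11·14·6 = 11452.
Best split is after A₁, i.e. k = 1.

1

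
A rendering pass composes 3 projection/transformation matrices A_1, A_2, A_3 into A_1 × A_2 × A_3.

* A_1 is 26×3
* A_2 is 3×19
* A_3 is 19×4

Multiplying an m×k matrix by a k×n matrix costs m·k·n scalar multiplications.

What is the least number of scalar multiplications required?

540

Order (A_1 × (A_2 × A_3)): (A_2 × A_3): 3×19 by 19×4 → 3×4, cost 3·19·4 = 228; (A_1 × (A_2 × A_3)): 26×3 by 3×4 → 26×4, cost 26·3·4 = 312; cumulative 540. Total 540.
Order ((A_1 × A_2) × A_3): (A_1 × A_2): 26×3 by 3×19 → 26×19, cost 26·3·19 = 1482; ((A_1 × A_2) × A_3): 26×19 by 19×4 → 26×4, cost 26·19·4 = 1976; cumulative 3458. Total 3458.
Minimum: 540.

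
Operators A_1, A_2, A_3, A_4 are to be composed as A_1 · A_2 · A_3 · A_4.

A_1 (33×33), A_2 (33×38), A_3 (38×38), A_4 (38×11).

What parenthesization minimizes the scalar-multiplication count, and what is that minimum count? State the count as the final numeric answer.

41657

Adjacent pairs: A_1A_2 = 33·33·38 = 41382; A_2A_3 = 33·38·38 = 47652; A_3A_4 = 38·38·11 = 15884.
Length 3: A_1..A_3: k=1: 0+47652+33·33·38=89034; k=2: 41382+0+33·38·38=89034 → min 89034 | A_2..A_4: k=2: 0+15884+33·38·11=29678; k=3: 47652+0+33·38·11=61446 → min 29678.
Length 4: A_1..A_4: k=1: 0+29678+33·33·11=41657; k=2: 41382+15884+33·38·11=71060; k=3: 89034+0+33·38·11=102828 → min 41657.
Optimal parenthesization: (A_1 · (A_2 · (A_3 · A_4))) with cost 41657.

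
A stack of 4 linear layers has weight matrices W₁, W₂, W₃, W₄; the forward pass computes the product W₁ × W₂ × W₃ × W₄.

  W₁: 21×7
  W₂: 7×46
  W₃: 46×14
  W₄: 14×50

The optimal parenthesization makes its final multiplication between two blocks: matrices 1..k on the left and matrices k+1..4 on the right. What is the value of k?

Adjacent pairs: W₁W₂ = 21·7·46 = 6762; W₂W₃ = 7·46·14 = 4508; W₃W₄ = 46·14·50 = 32200.
Length 3: W₁..W₃: k=1: 0+4508+21·7·14=6566; k=2: 6762+0+21·46·14=20286 → min 6566 | W₂..W₄: k=2: 0+32200+7·46·50=48300; k=3: 4508+0+7·14·50=9408 → min 9408.
Top-level splits: k=1: (W₁..W₁)·(W₂..W₄) → 0+9408+21·7·50 = 16758; k=2: (W₁..W₂)·(W₃..W₄) → 6762+32200+21·46·50 = 87262; k=3: (W₁..W₃)·(W₄..W₄) → 6566+0+21·14·50 = 21266.
Best split is after W₁, i.e. k = 1.

1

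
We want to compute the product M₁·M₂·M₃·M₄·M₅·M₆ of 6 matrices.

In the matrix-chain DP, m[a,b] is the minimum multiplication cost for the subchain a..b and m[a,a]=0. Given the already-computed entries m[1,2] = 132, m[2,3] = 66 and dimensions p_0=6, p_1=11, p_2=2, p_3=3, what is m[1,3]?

168

m[1,3] = min over k∈[1,2] of m[1,k]+m[k+1,3]+p_{0}·p_k·p_{3}.
k=1: 0 + 66 + 6·11·3 = 264; k=2: 132 + 0 + 6·2·3 = 168.
Minimum: 168 at k=2.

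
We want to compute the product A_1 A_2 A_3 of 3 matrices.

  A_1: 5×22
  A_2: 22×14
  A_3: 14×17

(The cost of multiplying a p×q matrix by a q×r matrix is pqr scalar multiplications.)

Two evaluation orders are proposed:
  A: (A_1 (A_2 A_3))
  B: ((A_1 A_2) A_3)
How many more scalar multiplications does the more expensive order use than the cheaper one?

4376

Order A = (A_1 (A_2 A_3)): (A_2 A_3): 22×14 by 14×17 → 22×17, cost 22·14·17 = 5236; (A_1 (A_2 A_3)): 5×22 by 22×17 → 5×17, cost 5·22·17 = 1870; cumulative 7106. Total 7106.
Order B = ((A_1 A_2) A_3): (A_1 A_2): 5×22 by 22×14 → 5×14, cost 5·22·14 = 1540; ((A_1 A_2) A_3): 5×14 by 14×17 → 5×17, cost 5·14·17 = 1190; cumulative 2730. Total 2730.
Difference: |7106 − 2730| = 4376.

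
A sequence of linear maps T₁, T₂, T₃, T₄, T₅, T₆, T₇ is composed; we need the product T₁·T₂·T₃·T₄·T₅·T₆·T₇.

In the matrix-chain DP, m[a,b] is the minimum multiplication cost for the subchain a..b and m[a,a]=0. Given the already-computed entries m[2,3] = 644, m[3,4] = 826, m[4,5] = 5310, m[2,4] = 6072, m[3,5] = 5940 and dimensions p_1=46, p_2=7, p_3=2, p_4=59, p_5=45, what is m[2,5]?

10094

m[2,5] = min over k∈[2,4] of m[2,k]+m[k+1,5]+p_{1}·p_k·p_{5}.
k=2: 0 + 5940 + 46·7·45 = 20430; k=3: 644 + 5310 + 46·2·45 = 10094; k=4: 6072 + 0 + 46·59·45 = 128202.
Minimum: 10094 at k=3.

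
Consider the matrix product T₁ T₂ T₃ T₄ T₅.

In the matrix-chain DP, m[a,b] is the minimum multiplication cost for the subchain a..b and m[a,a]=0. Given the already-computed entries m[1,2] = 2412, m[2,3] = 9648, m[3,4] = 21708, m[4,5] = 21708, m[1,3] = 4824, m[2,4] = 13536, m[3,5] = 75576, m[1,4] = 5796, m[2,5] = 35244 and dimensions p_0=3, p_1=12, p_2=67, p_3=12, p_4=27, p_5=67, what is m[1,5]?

11223

m[1,5] = min over k∈[1,4] of m[1,k]+m[k+1,5]+p_{0}·p_k·p_{5}.
k=1: 0 + 35244 + 3·12·67 = 37656; k=2: 2412 + 75576 + 3·67·67 = 91455; k=3: 4824 + 21708 + 3·12·67 = 28944; k=4: 5796 + 0 + 3·27·67 = 11223.
Minimum: 11223 at k=4.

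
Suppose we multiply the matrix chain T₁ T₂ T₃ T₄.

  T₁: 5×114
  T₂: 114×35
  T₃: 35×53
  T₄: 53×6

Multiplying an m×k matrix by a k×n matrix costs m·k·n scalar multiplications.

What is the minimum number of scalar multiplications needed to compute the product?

Adjacent pairs: T₁T₂ = 5·114·35 = 19950; T₂T₃ = 114·35·53 = 211470; T₃T₄ = 35·53·6 = 11130.
Length 3: T₁..T₃: k=1: 0+211470+5·114·53=241680; k=2: 19950+0+5·35·53=29225 → min 29225 | T₂..T₄: k=2: 0+11130+114·35·6=35070; k=3: 211470+0+114·53·6=247722 → min 35070.
Length 4: T₁..T₄: k=1: 0+35070+5·114·6=38490; k=2: 19950+11130+5·35·6=32130; k=3: 29225+0+5·53·6=30815 → min 30815.
Optimal order: (((T₁ T₂) T₃) T₄) with cost 30815.

30815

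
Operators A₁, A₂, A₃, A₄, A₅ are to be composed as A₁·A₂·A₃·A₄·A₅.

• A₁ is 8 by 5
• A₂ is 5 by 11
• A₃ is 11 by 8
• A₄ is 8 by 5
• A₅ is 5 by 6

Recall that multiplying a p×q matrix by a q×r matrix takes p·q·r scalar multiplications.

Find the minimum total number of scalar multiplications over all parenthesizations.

Adjacent pairs: A₁A₂ = 8·5·11 = 440; A₂A₃ = 5·11·8 = 440; A₃A₄ = 11·8·5 = 440; A₄A₅ = 8·5·6 = 240.
Length 3: A₁..A₃: k=1: 0+440+8·5·8=760; k=2: 440+0+8·11·8=1144 → min 760 | A₂..A₄: k=2: 0+440+5·11·5=715; k=3: 440+0+5·8·5=640 → min 640 | A₃..A₅: k=3: 0+240+11·8·6=768; k=4: 440+0+11·5·6=770 → min 768.
Length 4: A₁..A₄: k=1: 0+640+8·5·5=840; k=2: 440+440+8·11·5=1320; k=3: 760+0+8·8·5=1080 → min 840 | A₂..A₅: k=2: 0+768+5·11·6=1098; k=3: 440+240+5·8·6=920; k=4: 640+0+5·5·6=790 → min 790.
Length 5: A₁..A₅: k=1: 0+790+8·5·6=1030; k=2: 440+768+8·11·6=1736; k=3: 760+240+8·8·6=1384; k=4: 840+0+8·5·6=1080 → min 1030.
Optimal order: (A₁·(((A₂·A₃)·A₄)·A₅)) with cost 1030.

1030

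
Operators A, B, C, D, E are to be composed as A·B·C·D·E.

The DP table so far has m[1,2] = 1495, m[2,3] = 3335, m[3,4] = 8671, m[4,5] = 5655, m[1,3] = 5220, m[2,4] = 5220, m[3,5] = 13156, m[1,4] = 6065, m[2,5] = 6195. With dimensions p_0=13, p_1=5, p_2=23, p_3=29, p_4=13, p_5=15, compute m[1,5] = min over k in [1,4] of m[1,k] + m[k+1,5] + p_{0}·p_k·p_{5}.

7170

m[1,5] = min over k∈[1,4] of m[1,k]+m[k+1,5]+p_{0}·p_k·p_{5}.
k=1: 0 + 6195 + 13·5·15 = 7170; k=2: 1495 + 13156 + 13·23·15 = 19136; k=3: 5220 + 5655 + 13·29·15 = 16530; k=4: 6065 + 0 + 13·13·15 = 8600.
Minimum: 7170 at k=1.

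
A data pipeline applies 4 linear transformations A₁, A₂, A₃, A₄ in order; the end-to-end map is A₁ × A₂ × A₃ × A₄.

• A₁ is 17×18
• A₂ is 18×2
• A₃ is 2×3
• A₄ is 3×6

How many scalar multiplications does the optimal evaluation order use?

Adjacent pairs: A₁A₂ = 17·18·2 = 612; A₂A₃ = 18·2·3 = 108; A₃A₄ = 2·3·6 = 36.
Length 3: A₁..A₃: k=1: 0+108+17·18·3=1026; k=2: 612+0+17·2·3=714 → min 714 | A₂..A₄: k=2: 0+36+18·2·6=252; k=3: 108+0+18·3·6=432 → min 252.
Length 4: A₁..A₄: k=1: 0+252+17·18·6=2088; k=2: 612+36+17·2·6=852; k=3: 714+0+17·3·6=1020 → min 852.
Optimal order: ((A₁ × A₂) × (A₃ × A₄)) with cost 852.

852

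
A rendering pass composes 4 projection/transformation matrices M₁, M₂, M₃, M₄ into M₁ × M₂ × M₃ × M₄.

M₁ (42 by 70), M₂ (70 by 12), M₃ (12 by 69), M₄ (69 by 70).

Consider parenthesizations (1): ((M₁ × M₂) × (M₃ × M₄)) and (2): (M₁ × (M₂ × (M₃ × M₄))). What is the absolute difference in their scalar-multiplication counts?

Order (1) = ((M₁ × M₂) × (M₃ × M₄)): (M₁ × M₂): 42×70 by 70×12 → 42×12, cost 42·70·12 = 35280; (M₃ × M₄): 12×69 by 69×70 → 12×70, cost 12·69·70 = 57960; ((M₁ × M₂) × (M₃ × M₄)): 42×12 by 12×70 → 42×70, cost 42·12·70 = 35280; cumulative 128520. Total 128520.
Order (2) = (M₁ × (M₂ × (M₃ × M₄))): (M₃ × M₄): 12×69 by 69×70 → 12×70, cost 12·69·70 = 57960; (M₂ × (M₃ × M₄)): 70×12 by 12×70 → 70×70, cost 70·12·70 = 58800; cumulative 116760; (M₁ × (M₂ × (M₃ × M₄))): 42×70 by 70×70 → 42×70, cost 42·70·70 = 205800; cumulative 322560. Total 322560.
Difference: |128520 − 322560| = 194040.

194040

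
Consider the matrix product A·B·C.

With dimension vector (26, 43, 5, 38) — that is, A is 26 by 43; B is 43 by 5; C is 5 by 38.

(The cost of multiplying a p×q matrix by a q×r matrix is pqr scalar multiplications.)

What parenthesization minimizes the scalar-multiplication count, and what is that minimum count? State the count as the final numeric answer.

10530

(A·(B·C)): cost 50654.
((A·B)·C): cost 10530.
Optimal: ((A·B)·C) with cost 10530.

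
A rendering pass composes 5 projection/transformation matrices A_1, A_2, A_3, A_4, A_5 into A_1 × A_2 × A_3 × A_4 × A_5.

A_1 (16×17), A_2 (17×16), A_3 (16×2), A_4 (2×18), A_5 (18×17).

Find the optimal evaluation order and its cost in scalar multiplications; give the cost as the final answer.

2244

Adjacent pairs: A_1A_2 = 16·17·16 = 4352; A_2A_3 = 17·16·2 = 544; A_3A_4 = 16·2·18 = 576; A_4A_5 = 2·18·17 = 612.
Length 3: A_1..A_3: k=1: 0+544+16·17·2=1088; k=2: 4352+0+16·16·2=4864 → min 1088 | A_2..A_4: k=2: 0+576+17·16·18=5472; k=3: 544+0+17·2·18=1156 → min 1156 | A_3..A_5: k=3: 0+612+16·2·17=1156; k=4: 576+0+16·18·17=5472 → min 1156.
Length 4: A_1..A_4: k=1: 0+1156+16·17·18=6052; k=2: 4352+576+16·16·18=9536; k=3: 1088+0+16·2·18=1664 → min 1664 | A_2..A_5: k=2: 0+1156+17·16·17=5780; k=3: 544+612+17·2·17=1734; k=4: 1156+0+17·18·17=6358 → min 1734.
Length 5: A_1..A_5: k=1: 0+1734+16·17·17=6358; k=2: 4352+1156+16·16·17=9860; k=3: 1088+612+16·2·17=2244; k=4: 1664+0+16·18·17=6560 → min 2244.
Optimal parenthesization: ((A_1 × (A_2 × A_3)) × (A_4 × A_5)) with cost 2244.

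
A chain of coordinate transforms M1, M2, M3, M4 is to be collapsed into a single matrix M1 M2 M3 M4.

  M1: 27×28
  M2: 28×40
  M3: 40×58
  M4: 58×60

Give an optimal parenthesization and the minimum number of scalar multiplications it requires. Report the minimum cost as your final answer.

186840

Adjacent pairs: M1M2 = 27·28·40 = 30240; M2M3 = 28·40·58 = 64960; M3M4 = 40·58·60 = 139200.
Length 3: M1..M3: k=1: 0+64960+27·28·58=108808; k=2: 30240+0+27·40·58=92880 → min 92880 | M2..M4: k=2: 0+139200+28·40·60=206400; k=3: 64960+0+28·58·60=162400 → min 162400.
Length 4: M1..M4: k=1: 0+162400+27·28·60=207760; k=2: 30240+139200+27·40·60=234240; k=3: 92880+0+27·58·60=186840 → min 186840.
Optimal parenthesization: (((M1 M2) M3) M4) with cost 186840.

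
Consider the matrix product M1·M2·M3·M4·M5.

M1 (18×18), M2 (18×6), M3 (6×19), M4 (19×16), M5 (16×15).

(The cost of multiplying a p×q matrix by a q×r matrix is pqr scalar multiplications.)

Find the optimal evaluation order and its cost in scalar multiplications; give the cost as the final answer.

Adjacent pairs: M1M2 = 18·18·6 = 1944; M2M3 = 18·6·19 = 2052; M3M4 = 6·19·16 = 1824; M4M5 = 19·16·15 = 4560.
Length 3: M1..M3: k=1: 0+2052+18·18·19=8208; k=2: 1944+0+18·6·19=3996 → min 3996 | M2..M4: k=2: 0+1824+18·6·16=3552; k=3: 2052+0+18·19·16=7524 → min 3552 | M3..M5: k=3: 0+4560+6·19·15=6270; k=4: 1824+0+6·16·15=3264 → min 3264.
Length 4: M1..M4: k=1: 0+3552+18·18·16=8736; k=2: 1944+1824+18·6·16=5496; k=3: 3996+0+18·19·16=9468 → min 5496 | M2..M5: k=2: 0+3264+18·6·15=4884; k=3: 2052+4560+18·19·15=11742; k=4: 3552+0+18·16·15=7872 → min 4884.
Length 5: M1..M5: k=1: 0+4884+18·18·15=9744; k=2: 1944+3264+18·6·15=6828; k=3: 3996+4560+18·19·15=13686; k=4: 5496+0+18·16·15=9816 → min 6828.
Optimal parenthesization: ((M1·M2)·((M3·M4)·M5)) with cost 6828.

6828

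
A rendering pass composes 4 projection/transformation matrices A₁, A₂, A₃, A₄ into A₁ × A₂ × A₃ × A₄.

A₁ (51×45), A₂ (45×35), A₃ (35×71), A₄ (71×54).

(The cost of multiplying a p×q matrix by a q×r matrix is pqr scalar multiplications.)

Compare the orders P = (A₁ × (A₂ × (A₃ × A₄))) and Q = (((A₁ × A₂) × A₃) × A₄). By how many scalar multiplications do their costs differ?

Order P = (A₁ × (A₂ × (A₃ × A₄))): (A₃ × A₄): 35×71 by 71×54 → 35×54, cost 35·71·54 = 134190; (A₂ × (A₃ × A₄)): 45×35 by 35×54 → 45×54, cost 45·35·54 = 85050; cumulative 219240; (A₁ × (A₂ × (A₃ × A₄))): 51×45 by 45×54 → 51×54, cost 51·45·54 = 123930; cumulative 343170. Total 343170.
Order Q = (((A₁ × A₂) × A₃) × A₄): (A₁ × A₂): 51×45 by 45×35 → 51×35, cost 51·45·35 = 80325; ((A₁ × A₂) × A₃): 51×35 by 35×71 → 51×71, cost 51·35·71 = 126735; cumulative 207060; (((A₁ × A₂) × A₃) × A₄): 51×71 by 71×54 → 51×54, cost 51·71·54 = 195534; cumulative 402594. Total 402594.
Difference: |343170 − 402594| = 59424.

59424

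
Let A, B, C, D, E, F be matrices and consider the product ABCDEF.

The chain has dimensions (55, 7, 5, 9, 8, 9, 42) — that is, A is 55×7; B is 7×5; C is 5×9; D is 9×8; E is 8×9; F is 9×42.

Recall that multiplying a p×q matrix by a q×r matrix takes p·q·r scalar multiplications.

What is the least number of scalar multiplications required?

16085

Adjacent pairs: AB = 55·7·5 = 1925; BC = 7·5·9 = 315; CD = 5·9·8 = 360; DE = 9·8·9 = 648; EF = 8·9·42 = 3024.
Length 3: A..C: k=1: 0+315+55·7·9=3780; k=2: 1925+0+55·5·9=4400 → min 3780 | B..D: k=2: 0+360+7·5·8=640; k=3: 315+0+7·9·8=819 → min 640 | C..E: k=3: 0+648+5·9·9=1053; k=4: 360+0+5·8·9=720 → min 720 | D..F: k=4: 0+3024+9·8·42=6048; k=5: 648+0+9·9·42=4050 → min 4050.
Length 4: A..D: k=1: 0+640+55·7·8=3720; k=2: 1925+360+55·5·8=4485; k=3: 3780+0+55·9·8=7740 → min 3720 | B..E: k=2: 0+720+7·5·9=1035; k=3: 315+648+7·9·9=1530; k=4: 640+0+7·8·9=1144 → min 1035 | C..F: k=3: 0+4050+5·9·42=5940; k=4: 360+3024+5·8·42=5064; k=5: 720+0+5·9·42=2610 → min 2610.
Length 5: A..E: k=1: 0+1035+55·7·9=4500; k=2: 1925+720+55·5·9=5120; k=3: 3780+648+55·9·9=8883; k=4: 3720+0+55·8·9=7680 → min 4500 | B..F: k=2: 0+2610+7·5·42=4080; k=3: 315+4050+7·9·42=7011; k=4: 640+3024+7·8·42=6016; k=5: 1035+0+7·9·42=3681 → min 3681.
Length 6: A..F: k=1: 0+3681+55·7·42=19851; k=2: 1925+2610+55·5·42=16085; k=3: 3780+4050+55·9·42=28620; k=4: 3720+3024+55·8·42=25224; k=5: 4500+0+55·9·42=25290 → min 16085.
Optimal order: ((AB)(((CD)E)F)) with cost 16085.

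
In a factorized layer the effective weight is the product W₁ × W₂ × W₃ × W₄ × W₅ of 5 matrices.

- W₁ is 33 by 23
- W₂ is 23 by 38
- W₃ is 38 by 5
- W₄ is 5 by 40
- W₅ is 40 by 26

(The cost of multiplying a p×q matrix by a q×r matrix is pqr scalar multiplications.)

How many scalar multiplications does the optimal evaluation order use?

17655

Adjacent pairs: W₁W₂ = 33·23·38 = 28842; W₂W₃ = 23·38·5 = 4370; W₃W₄ = 38·5·40 = 7600; W₄W₅ = 5·40·26 = 5200.
Length 3: W₁..W₃: k=1: 0+4370+33·23·5=8165; k=2: 28842+0+33·38·5=35112 → min 8165 | W₂..W₄: k=2: 0+7600+23·38·40=42560; k=3: 4370+0+23·5·40=8970 → min 8970 | W₃..W₅: k=3: 0+5200+38·5·26=10140; k=4: 7600+0+38·40·26=47120 → min 10140.
Length 4: W₁..W₄: k=1: 0+8970+33·23·40=39330; k=2: 28842+7600+33·38·40=86602; k=3: 8165+0+33·5·40=14765 → min 14765 | W₂..W₅: k=2: 0+10140+23·38·26=32864; k=3: 4370+5200+23·5·26=12560; k=4: 8970+0+23·40·26=32890 → min 12560.
Length 5: W₁..W₅: k=1: 0+12560+33·23·26=32294; k=2: 28842+10140+33·38·26=71586; k=3: 8165+5200+33·5·26=17655; k=4: 14765+0+33·40·26=49085 → min 17655.
Optimal order: ((W₁ × (W₂ × W₃)) × (W₄ × W₅)) with cost 17655.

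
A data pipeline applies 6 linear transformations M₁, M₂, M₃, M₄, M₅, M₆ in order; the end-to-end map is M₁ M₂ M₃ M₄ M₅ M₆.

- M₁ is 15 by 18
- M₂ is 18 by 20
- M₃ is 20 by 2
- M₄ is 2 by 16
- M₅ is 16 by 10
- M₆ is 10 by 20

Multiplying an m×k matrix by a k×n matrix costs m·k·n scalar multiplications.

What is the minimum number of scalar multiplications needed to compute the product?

2580

Adjacent pairs: M₁M₂ = 15·18·20 = 5400; M₂M₃ = 18·20·2 = 720; M₃M₄ = 20·2·16 = 640; M₄M₅ = 2·16·10 = 320; M₅M₆ = 16·10·20 = 3200.
Length 3: M₁..M₃: k=1: 0+720+15·18·2=1260; k=2: 5400+0+15·20·2=6000 → min 1260 | M₂..M₄: k=2: 0+640+18·20·16=6400; k=3: 720+0+18·2·16=1296 → min 1296 | M₃..M₅: k=3: 0+320+20·2·10=720; k=4: 640+0+20·16·10=3840 → min 720 | M₄..M₆: k=4: 0+3200+2·16·20=3840; k=5: 320+0+2·10·20=720 → min 720.
Length 4: M₁..M₄: k=1: 0+1296+15·18·16=5616; k=2: 5400+640+15·20·16=10840; k=3: 1260+0+15·2·16=1740 → min 1740 | M₂..M₅: k=2: 0+720+18·20·10=4320; k=3: 720+320+18·2·10=1400; k=4: 1296+0+18·16·10=4176 → min 1400 | M₃..M₆: k=3: 0+720+20·2·20=1520; k=4: 640+3200+20·16·20=10240; k=5: 720+0+20·10·20=4720 → min 1520.
Length 5: M₁..M₅: k=1: 0+1400+15·18·10=4100; k=2: 5400+720+15·20·10=9120; k=3: 1260+320+15·2·10=1880; k=4: 1740+0+15·16·10=4140 → min 1880 | M₂..M₆: k=2: 0+1520+18·20·20=8720; k=3: 720+720+18·2·20=2160; k=4: 1296+3200+18·16·20=10256; k=5: 1400+0+18·10·20=5000 → min 2160.
Length 6: M₁..M₆: k=1: 0+2160+15·18·20=7560; k=2: 5400+1520+15·20·20=12920; k=3: 1260+720+15·2·20=2580; k=4: 1740+3200+15·16·20=9740; k=5: 1880+0+15·10·20=4880 → min 2580.
Optimal order: ((M₁ (M₂ M₃)) ((M₄ M₅) M₆)) with cost 2580.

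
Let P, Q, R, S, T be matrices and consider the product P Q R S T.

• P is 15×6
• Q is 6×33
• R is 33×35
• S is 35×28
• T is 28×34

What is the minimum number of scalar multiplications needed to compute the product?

21582

Adjacent pairs: PQ = 15·6·33 = 2970; QR = 6·33·35 = 6930; RS = 33·35·28 = 32340; ST = 35·28·34 = 33320.
Length 3: P..R: k=1: 0+6930+15·6·35=10080; k=2: 2970+0+15·33·35=20295 → min 10080 | Q..S: k=2: 0+32340+6·33·28=37884; k=3: 6930+0+6·35·28=12810 → min 12810 | R..T: k=3: 0+33320+33·35·34=72590; k=4: 32340+0+33·28·34=63756 → min 63756.
Length 4: P..S: k=1: 0+12810+15·6·28=15330; k=2: 2970+32340+15·33·28=49170; k=3: 10080+0+15·35·28=24780 → min 15330 | Q..T: k=2: 0+63756+6·33·34=70488; k=3: 6930+33320+6·35·34=47390; k=4: 12810+0+6·28·34=18522 → min 18522.
Length 5: P..T: k=1: 0+18522+15·6·34=21582; k=2: 2970+63756+15·33·34=83556; k=3: 10080+33320+15·35·34=61250; k=4: 15330+0+15·28·34=29610 → min 21582.
Optimal order: (P (((Q R) S) T)) with cost 21582.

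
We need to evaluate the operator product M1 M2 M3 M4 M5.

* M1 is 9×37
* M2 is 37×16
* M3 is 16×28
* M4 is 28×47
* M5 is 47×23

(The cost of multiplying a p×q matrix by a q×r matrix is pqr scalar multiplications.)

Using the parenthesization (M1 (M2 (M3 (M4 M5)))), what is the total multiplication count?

(M4 M5): 28×47 by 47×23 → 28×23, cost 28·47·23 = 30268
(M3 (M4 M5)): 16×28 by 28×23 → 16×23, cost 16·28·23 = 10304; cumulative 40572
(M2 (M3 (M4 M5))): 37×16 by 16×23 → 37×23, cost 37·16·23 = 13616; cumulative 54188
(M1 (M2 (M3 (M4 M5)))): 9×37 by 37×23 → 9×23, cost 9·37·23 = 7659; cumulative 61847
Total: 61847 scalar multiplications.

61847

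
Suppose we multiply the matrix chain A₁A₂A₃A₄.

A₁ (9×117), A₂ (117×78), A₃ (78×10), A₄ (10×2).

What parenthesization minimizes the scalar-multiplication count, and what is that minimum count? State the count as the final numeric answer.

Adjacent pairs: A₁A₂ = 9·117·78 = 82134; A₂A₃ = 117·78·10 = 91260; A₃A₄ = 78·10·2 = 1560.
Length 3: A₁..A₃: k=1: 0+91260+9·117·10=101790; k=2: 82134+0+9·78·10=89154 → min 89154 | A₂..A₄: k=2: 0+1560+117·78·2=19812; k=3: 91260+0+117·10·2=93600 → min 19812.
Length 4: A₁..A₄: k=1: 0+19812+9·117·2=21918; k=2: 82134+1560+9·78·2=85098; k=3: 89154+0+9·10·2=89334 → min 21918.
Optimal parenthesization: (A₁(A₂(A₃A₄))) with cost 21918.

21918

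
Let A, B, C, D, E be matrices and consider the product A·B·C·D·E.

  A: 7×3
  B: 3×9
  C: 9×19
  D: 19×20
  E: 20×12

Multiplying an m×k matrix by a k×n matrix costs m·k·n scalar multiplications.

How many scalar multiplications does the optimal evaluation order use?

Adjacent pairs: AB = 7·3·9 = 189; BC = 3·9·19 = 513; CD = 9·19·20 = 3420; DE = 19·20·12 = 4560.
Length 3: A..C: k=1: 0+513+7·3·19=912; k=2: 189+0+7·9·19=1386 → min 912 | B..D: k=2: 0+3420+3·9·20=3960; k=3: 513+0+3·19·20=1653 → min 1653 | C..E: k=3: 0+4560+9·19·12=6612; k=4: 3420+0+9·20·12=5580 → min 5580.
Length 4: A..D: k=1: 0+1653+7·3·20=2073; k=2: 189+3420+7·9·20=4869; k=3: 912+0+7·19·20=3572 → min 2073 | B..E: k=2: 0+5580+3·9·12=5904; k=3: 513+4560+3·19·12=5757; k=4: 1653+0+3·20·12=2373 → min 2373.
Length 5: A..E: k=1: 0+2373+7·3·12=2625; k=2: 189+5580+7·9·12=6525; k=3: 912+4560+7·19·12=7068; k=4: 2073+0+7·20·12=3753 → min 2625.
Optimal order: (A·(((B·C)·D)·E)) with cost 2625.

2625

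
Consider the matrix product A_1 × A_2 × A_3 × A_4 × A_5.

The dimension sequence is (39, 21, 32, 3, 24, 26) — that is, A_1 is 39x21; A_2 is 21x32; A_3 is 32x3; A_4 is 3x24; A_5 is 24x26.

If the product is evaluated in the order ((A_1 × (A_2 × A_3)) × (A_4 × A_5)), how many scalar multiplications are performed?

9387

(A_2 × A_3): 21×32 by 32×3 → 21×3, cost 21·32·3 = 2016
(A_1 × (A_2 × A_3)): 39×21 by 21×3 → 39×3, cost 39·21·3 = 2457; cumulative 4473
(A_4 × A_5): 3×24 by 24×26 → 3×26, cost 3·24·26 = 1872
((A_1 × (A_2 × A_3)) × (A_4 × A_5)): 39×3 by 3×26 → 39×26, cost 39·3·26 = 3042; cumulative 9387
Total: 9387 scalar multiplications.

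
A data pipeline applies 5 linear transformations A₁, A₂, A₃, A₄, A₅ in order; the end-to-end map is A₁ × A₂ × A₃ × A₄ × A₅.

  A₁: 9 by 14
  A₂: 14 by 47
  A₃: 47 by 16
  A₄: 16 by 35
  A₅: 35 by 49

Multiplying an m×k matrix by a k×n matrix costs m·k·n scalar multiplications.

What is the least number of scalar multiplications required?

Adjacent pairs: A₁A₂ = 9·14·47 = 5922; A₂A₃ = 14·47·16 = 10528; A₃A₄ = 47·16·35 = 26320; A₄A₅ = 16·35·49 = 27440.
Length 3: A₁..A₃: k=1: 0+10528+9·14·16=12544; k=2: 5922+0+9·47·16=12690 → min 12544 | A₂..A₄: k=2: 0+26320+14·47·35=49350; k=3: 10528+0+14·16·35=18368 → min 18368 | A₃..A₅: k=3: 0+27440+47·16·49=64288; k=4: 26320+0+47·35·49=106925 → min 64288.
Length 4: A₁..A₄: k=1: 0+18368+9·14·35=22778; k=2: 5922+26320+9·47·35=47047; k=3: 12544+0+9·16·35=17584 → min 17584 | A₂..A₅: k=2: 0+64288+14·47·49=96530; k=3: 10528+27440+14·16·49=48944; k=4: 18368+0+14·35·49=42378 → min 42378.
Length 5: A₁..A₅: k=1: 0+42378+9·14·49=48552; k=2: 5922+64288+9·47·49=90937; k=3: 12544+27440+9·16·49=47040; k=4: 17584+0+9·35·49=33019 → min 33019.
Optimal order: (((A₁ × (A₂ × A₃)) × A₄) × A₅) with cost 33019.

33019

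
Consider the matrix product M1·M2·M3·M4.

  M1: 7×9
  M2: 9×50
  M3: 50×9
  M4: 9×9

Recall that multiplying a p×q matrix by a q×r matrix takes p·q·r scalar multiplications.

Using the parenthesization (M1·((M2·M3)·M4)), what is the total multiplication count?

5346

(M2·M3): 9×50 by 50×9 → 9×9, cost 9·50·9 = 4050
((M2·M3)·M4): 9×9 by 9×9 → 9×9, cost 9·9·9 = 729; cumulative 4779
(M1·((M2·M3)·M4)): 7×9 by 9×9 → 7×9, cost 7·9·9 = 567; cumulative 5346
Total: 5346 scalar multiplications.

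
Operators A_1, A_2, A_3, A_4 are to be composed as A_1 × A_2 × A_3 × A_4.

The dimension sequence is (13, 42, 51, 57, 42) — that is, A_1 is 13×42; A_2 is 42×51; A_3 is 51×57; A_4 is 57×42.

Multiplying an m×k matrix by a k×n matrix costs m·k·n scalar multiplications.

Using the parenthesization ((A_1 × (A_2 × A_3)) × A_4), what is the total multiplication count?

184338

(A_2 × A_3): 42×51 by 51×57 → 42×57, cost 42·51·57 = 122094
(A_1 × (A_2 × A_3)): 13×42 by 42×57 → 13×57, cost 13·42·57 = 31122; cumulative 153216
((A_1 × (A_2 × A_3)) × A_4): 13×57 by 57×42 → 13×42, cost 13·57·42 = 31122; cumulative 184338
Total: 184338 scalar multiplications.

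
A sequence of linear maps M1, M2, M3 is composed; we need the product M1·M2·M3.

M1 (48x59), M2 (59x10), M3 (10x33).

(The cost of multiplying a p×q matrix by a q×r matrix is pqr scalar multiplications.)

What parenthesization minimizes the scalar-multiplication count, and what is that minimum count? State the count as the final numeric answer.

44160

(M1·(M2·M3)): cost 112926.
((M1·M2)·M3): cost 44160.
Optimal: ((M1·M2)·M3) with cost 44160.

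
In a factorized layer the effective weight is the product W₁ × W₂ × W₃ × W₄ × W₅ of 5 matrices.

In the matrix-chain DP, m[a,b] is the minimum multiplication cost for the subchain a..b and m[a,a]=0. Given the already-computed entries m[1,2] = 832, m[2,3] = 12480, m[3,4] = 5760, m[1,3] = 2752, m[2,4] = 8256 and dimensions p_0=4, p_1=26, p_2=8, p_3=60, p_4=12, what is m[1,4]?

5632

m[1,4] = min over k∈[1,3] of m[1,k]+m[k+1,4]+p_{0}·p_k·p_{4}.
k=1: 0 + 8256 + 4·26·12 = 9504; k=2: 832 + 5760 + 4·8·12 = 6976; k=3: 2752 + 0 + 4·60·12 = 5632.
Minimum: 5632 at k=3.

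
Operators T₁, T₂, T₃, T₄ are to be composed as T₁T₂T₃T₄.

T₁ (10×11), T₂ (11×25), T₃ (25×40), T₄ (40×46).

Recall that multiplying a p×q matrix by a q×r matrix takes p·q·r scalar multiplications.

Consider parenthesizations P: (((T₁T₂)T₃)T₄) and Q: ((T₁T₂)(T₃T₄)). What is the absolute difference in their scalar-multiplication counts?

Order P = (((T₁T₂)T₃)T₄): (T₁T₂): 10×11 by 11×25 → 10×25, cost 10·11·25 = 2750; ((T₁T₂)T₃): 10×25 by 25×40 → 10×40, cost 10·25·40 = 10000; cumulative 12750; (((T₁T₂)T₃)T₄): 10×40 by 40×46 → 10×46, cost 10·40·46 = 18400; cumulative 31150. Total 31150.
Order Q = ((T₁T₂)(T₃T₄)): (T₁T₂): 10×11 by 11×25 → 10×25, cost 10·11·25 = 2750; (T₃T₄): 25×40 by 40×46 → 25×46, cost 25·40·46 = 46000; ((T₁T₂)(T₃T₄)): 10×25 by 25×46 → 10×46, cost 10·25·46 = 11500; cumulative 60250. Total 60250.
Difference: |31150 − 60250| = 29100.

29100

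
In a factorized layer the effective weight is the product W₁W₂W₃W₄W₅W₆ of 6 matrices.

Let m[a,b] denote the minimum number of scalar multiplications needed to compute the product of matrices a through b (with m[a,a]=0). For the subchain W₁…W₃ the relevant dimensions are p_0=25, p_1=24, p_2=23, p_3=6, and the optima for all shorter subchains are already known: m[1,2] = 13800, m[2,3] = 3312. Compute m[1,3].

6912

m[1,3] = min over k∈[1,2] of m[1,k]+m[k+1,3]+p_{0}·p_k·p_{3}.
k=1: 0 + 3312 + 25·24·6 = 6912; k=2: 13800 + 0 + 25·23·6 = 17250.
Minimum: 6912 at k=1.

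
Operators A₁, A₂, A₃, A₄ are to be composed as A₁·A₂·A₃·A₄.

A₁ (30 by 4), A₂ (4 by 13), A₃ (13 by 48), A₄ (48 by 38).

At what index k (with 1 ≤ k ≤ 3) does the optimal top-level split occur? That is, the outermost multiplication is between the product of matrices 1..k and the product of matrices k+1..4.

Adjacent pairs: A₁A₂ = 30·4·13 = 1560; A₂A₃ = 4·13·48 = 2496; A₃A₄ = 13·48·38 = 23712.
Length 3: A₁..A₃: k=1: 0+2496+30·4·48=8256; k=2: 1560+0+30·13·48=20280 → min 8256 | A₂..A₄: k=2: 0+23712+4·13·38=25688; k=3: 2496+0+4·48·38=9792 → min 9792.
Top-level splits: k=1: (A₁..A₁)·(A₂..A₄) → 0+9792+30·4·38 = 14352; k=2: (A₁..A₂)·(A₃..A₄) → 1560+23712+30·13·38 = 40092; k=3: (A₁..A₃)·(A₄..A₄) → 8256+0+30·48·38 = 62976.
Best split is after A₁, i.e. k = 1.

1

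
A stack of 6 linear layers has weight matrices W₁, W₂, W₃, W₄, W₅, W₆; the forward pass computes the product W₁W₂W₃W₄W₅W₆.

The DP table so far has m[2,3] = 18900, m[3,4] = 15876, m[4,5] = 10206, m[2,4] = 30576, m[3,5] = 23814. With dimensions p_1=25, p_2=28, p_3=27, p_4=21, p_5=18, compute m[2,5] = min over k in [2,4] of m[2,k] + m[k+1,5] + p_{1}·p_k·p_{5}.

36414

m[2,5] = min over k∈[2,4] of m[2,k]+m[k+1,5]+p_{1}·p_k·p_{5}.
k=2: 0 + 23814 + 25·28·18 = 36414; k=3: 18900 + 10206 + 25·27·18 = 41256; k=4: 30576 + 0 + 25·21·18 = 40026.
Minimum: 36414 at k=2.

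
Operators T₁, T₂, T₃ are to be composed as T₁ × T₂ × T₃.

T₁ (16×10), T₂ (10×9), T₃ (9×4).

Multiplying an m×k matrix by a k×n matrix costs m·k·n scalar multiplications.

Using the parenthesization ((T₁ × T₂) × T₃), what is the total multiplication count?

2016

(T₁ × T₂): 16×10 by 10×9 → 16×9, cost 16·10·9 = 1440
((T₁ × T₂) × T₃): 16×9 by 9×4 → 16×4, cost 16·9·4 = 576; cumulative 2016
Total: 2016 scalar multiplications.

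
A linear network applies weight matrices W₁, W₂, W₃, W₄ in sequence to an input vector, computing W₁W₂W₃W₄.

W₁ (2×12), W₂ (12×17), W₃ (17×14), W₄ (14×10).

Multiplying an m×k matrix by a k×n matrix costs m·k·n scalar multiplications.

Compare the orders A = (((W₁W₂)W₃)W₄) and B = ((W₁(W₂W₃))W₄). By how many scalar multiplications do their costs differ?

2308

Order A = (((W₁W₂)W₃)W₄): (W₁W₂): 2×12 by 12×17 → 2×17, cost 2·12·17 = 408; ((W₁W₂)W₃): 2×17 by 17×14 → 2×14, cost 2·17·14 = 476; cumulative 884; (((W₁W₂)W₃)W₄): 2×14 by 14×10 → 2×10, cost 2·14·10 = 280; cumulative 1164. Total 1164.
Order B = ((W₁(W₂W₃))W₄): (W₂W₃): 12×17 by 17×14 → 12×14, cost 12·17·14 = 2856; (W₁(W₂W₃)): 2×12 by 12×14 → 2×14, cost 2·12·14 = 336; cumulative 3192; ((W₁(W₂W₃))W₄): 2×14 by 14×10 → 2×10, cost 2·14·10 = 280; cumulative 3472. Total 3472.
Difference: |1164 − 3472| = 2308.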